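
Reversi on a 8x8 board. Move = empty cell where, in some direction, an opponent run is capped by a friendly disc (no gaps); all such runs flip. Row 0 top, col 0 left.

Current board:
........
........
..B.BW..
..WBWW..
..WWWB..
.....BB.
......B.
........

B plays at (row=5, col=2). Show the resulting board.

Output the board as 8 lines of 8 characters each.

Answer: ........
........
..B.BW..
..BBWW..
..BWWB..
..B..BB.
......B.
........

Derivation:
Place B at (5,2); scan 8 dirs for brackets.
Dir NW: first cell '.' (not opp) -> no flip
Dir N: opp run (4,2) (3,2) capped by B -> flip
Dir NE: opp run (4,3) (3,4) (2,5), next='.' -> no flip
Dir W: first cell '.' (not opp) -> no flip
Dir E: first cell '.' (not opp) -> no flip
Dir SW: first cell '.' (not opp) -> no flip
Dir S: first cell '.' (not opp) -> no flip
Dir SE: first cell '.' (not opp) -> no flip
All flips: (3,2) (4,2)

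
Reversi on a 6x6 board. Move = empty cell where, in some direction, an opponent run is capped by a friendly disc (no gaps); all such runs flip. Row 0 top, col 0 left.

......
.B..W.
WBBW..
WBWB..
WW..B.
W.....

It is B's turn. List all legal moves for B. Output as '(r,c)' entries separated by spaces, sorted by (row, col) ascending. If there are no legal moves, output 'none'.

(0,3): no bracket -> illegal
(0,4): no bracket -> illegal
(0,5): no bracket -> illegal
(1,0): no bracket -> illegal
(1,2): no bracket -> illegal
(1,3): flips 1 -> legal
(1,5): no bracket -> illegal
(2,4): flips 1 -> legal
(2,5): no bracket -> illegal
(3,4): no bracket -> illegal
(4,2): flips 1 -> legal
(4,3): flips 1 -> legal
(5,1): flips 1 -> legal
(5,2): no bracket -> illegal

Answer: (1,3) (2,4) (4,2) (4,3) (5,1)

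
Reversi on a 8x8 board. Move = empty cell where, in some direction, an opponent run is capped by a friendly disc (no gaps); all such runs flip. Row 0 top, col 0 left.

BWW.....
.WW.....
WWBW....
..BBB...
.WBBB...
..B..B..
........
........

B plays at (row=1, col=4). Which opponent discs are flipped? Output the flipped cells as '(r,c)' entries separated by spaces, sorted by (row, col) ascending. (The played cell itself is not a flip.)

Dir NW: first cell '.' (not opp) -> no flip
Dir N: first cell '.' (not opp) -> no flip
Dir NE: first cell '.' (not opp) -> no flip
Dir W: first cell '.' (not opp) -> no flip
Dir E: first cell '.' (not opp) -> no flip
Dir SW: opp run (2,3) capped by B -> flip
Dir S: first cell '.' (not opp) -> no flip
Dir SE: first cell '.' (not opp) -> no flip

Answer: (2,3)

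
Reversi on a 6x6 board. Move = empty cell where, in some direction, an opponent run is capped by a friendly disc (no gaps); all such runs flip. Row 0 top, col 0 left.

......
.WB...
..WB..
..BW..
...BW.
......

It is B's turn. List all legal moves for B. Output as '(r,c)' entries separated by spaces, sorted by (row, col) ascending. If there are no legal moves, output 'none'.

(0,0): no bracket -> illegal
(0,1): no bracket -> illegal
(0,2): no bracket -> illegal
(1,0): flips 1 -> legal
(1,3): no bracket -> illegal
(2,0): no bracket -> illegal
(2,1): flips 1 -> legal
(2,4): no bracket -> illegal
(3,1): no bracket -> illegal
(3,4): flips 1 -> legal
(3,5): no bracket -> illegal
(4,2): no bracket -> illegal
(4,5): flips 1 -> legal
(5,3): no bracket -> illegal
(5,4): no bracket -> illegal
(5,5): no bracket -> illegal

Answer: (1,0) (2,1) (3,4) (4,5)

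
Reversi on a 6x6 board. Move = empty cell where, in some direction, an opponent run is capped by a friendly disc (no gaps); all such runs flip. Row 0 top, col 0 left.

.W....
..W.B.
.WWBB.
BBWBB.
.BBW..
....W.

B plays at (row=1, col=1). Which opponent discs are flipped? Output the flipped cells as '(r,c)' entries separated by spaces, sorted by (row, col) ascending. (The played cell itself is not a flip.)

Dir NW: first cell '.' (not opp) -> no flip
Dir N: opp run (0,1), next=edge -> no flip
Dir NE: first cell '.' (not opp) -> no flip
Dir W: first cell '.' (not opp) -> no flip
Dir E: opp run (1,2), next='.' -> no flip
Dir SW: first cell '.' (not opp) -> no flip
Dir S: opp run (2,1) capped by B -> flip
Dir SE: opp run (2,2) capped by B -> flip

Answer: (2,1) (2,2)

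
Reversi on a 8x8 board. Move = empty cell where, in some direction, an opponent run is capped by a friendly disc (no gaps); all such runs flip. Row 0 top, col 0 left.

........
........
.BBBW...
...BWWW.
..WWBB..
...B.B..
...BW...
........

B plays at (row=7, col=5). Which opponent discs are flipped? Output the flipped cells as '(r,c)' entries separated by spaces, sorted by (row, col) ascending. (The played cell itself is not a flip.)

Dir NW: opp run (6,4) capped by B -> flip
Dir N: first cell '.' (not opp) -> no flip
Dir NE: first cell '.' (not opp) -> no flip
Dir W: first cell '.' (not opp) -> no flip
Dir E: first cell '.' (not opp) -> no flip
Dir SW: edge -> no flip
Dir S: edge -> no flip
Dir SE: edge -> no flip

Answer: (6,4)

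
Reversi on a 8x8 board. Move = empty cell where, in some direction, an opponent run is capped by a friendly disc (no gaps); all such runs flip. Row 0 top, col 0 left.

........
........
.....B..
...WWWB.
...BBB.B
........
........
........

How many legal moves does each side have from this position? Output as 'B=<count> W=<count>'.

Answer: B=5 W=8

Derivation:
-- B to move --
(2,2): flips 1 -> legal
(2,3): flips 2 -> legal
(2,4): flips 1 -> legal
(2,6): flips 1 -> legal
(3,2): flips 3 -> legal
(4,2): no bracket -> illegal
(4,6): no bracket -> illegal
B mobility = 5
-- W to move --
(1,4): no bracket -> illegal
(1,5): flips 1 -> legal
(1,6): flips 1 -> legal
(2,4): no bracket -> illegal
(2,6): no bracket -> illegal
(2,7): no bracket -> illegal
(3,2): no bracket -> illegal
(3,7): flips 1 -> legal
(4,2): no bracket -> illegal
(4,6): no bracket -> illegal
(5,2): flips 1 -> legal
(5,3): flips 2 -> legal
(5,4): flips 1 -> legal
(5,5): flips 2 -> legal
(5,6): flips 1 -> legal
(5,7): no bracket -> illegal
W mobility = 8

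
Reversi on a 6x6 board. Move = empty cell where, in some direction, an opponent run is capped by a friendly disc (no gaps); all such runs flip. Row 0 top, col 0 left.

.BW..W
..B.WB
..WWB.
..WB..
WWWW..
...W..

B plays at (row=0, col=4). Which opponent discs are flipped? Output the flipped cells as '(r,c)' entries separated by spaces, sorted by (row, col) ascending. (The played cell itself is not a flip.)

Answer: (1,4)

Derivation:
Dir NW: edge -> no flip
Dir N: edge -> no flip
Dir NE: edge -> no flip
Dir W: first cell '.' (not opp) -> no flip
Dir E: opp run (0,5), next=edge -> no flip
Dir SW: first cell '.' (not opp) -> no flip
Dir S: opp run (1,4) capped by B -> flip
Dir SE: first cell 'B' (not opp) -> no flip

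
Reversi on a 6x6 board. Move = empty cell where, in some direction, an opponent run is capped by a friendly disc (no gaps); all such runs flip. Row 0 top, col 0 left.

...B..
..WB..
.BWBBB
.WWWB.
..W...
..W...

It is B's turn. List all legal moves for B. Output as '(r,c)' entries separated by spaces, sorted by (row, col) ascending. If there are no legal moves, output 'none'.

Answer: (0,1) (1,1) (3,0) (4,0) (4,1) (4,3) (5,1)

Derivation:
(0,1): flips 1 -> legal
(0,2): no bracket -> illegal
(1,1): flips 1 -> legal
(2,0): no bracket -> illegal
(3,0): flips 3 -> legal
(4,0): flips 2 -> legal
(4,1): flips 2 -> legal
(4,3): flips 2 -> legal
(4,4): no bracket -> illegal
(5,1): flips 2 -> legal
(5,3): no bracket -> illegal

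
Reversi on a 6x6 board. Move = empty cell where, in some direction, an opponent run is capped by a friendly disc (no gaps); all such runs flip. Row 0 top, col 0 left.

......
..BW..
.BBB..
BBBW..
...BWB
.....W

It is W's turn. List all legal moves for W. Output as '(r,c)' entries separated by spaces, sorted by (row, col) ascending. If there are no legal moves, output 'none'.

Answer: (1,1) (3,5) (4,0) (4,2) (5,3)

Derivation:
(0,1): no bracket -> illegal
(0,2): no bracket -> illegal
(0,3): no bracket -> illegal
(1,0): no bracket -> illegal
(1,1): flips 2 -> legal
(1,4): no bracket -> illegal
(2,0): no bracket -> illegal
(2,4): no bracket -> illegal
(3,4): no bracket -> illegal
(3,5): flips 1 -> legal
(4,0): flips 2 -> legal
(4,1): no bracket -> illegal
(4,2): flips 1 -> legal
(5,2): no bracket -> illegal
(5,3): flips 1 -> legal
(5,4): no bracket -> illegal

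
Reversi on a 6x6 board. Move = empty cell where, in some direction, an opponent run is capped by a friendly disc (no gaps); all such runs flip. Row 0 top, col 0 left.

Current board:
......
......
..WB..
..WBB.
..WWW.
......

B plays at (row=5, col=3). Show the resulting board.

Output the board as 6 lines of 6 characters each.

Place B at (5,3); scan 8 dirs for brackets.
Dir NW: opp run (4,2), next='.' -> no flip
Dir N: opp run (4,3) capped by B -> flip
Dir NE: opp run (4,4), next='.' -> no flip
Dir W: first cell '.' (not opp) -> no flip
Dir E: first cell '.' (not opp) -> no flip
Dir SW: edge -> no flip
Dir S: edge -> no flip
Dir SE: edge -> no flip
All flips: (4,3)

Answer: ......
......
..WB..
..WBB.
..WBW.
...B..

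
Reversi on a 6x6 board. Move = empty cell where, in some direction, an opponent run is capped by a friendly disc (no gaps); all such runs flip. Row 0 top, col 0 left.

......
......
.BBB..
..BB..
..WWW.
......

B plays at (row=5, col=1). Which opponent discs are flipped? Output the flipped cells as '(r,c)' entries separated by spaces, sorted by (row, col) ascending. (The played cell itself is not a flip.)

Dir NW: first cell '.' (not opp) -> no flip
Dir N: first cell '.' (not opp) -> no flip
Dir NE: opp run (4,2) capped by B -> flip
Dir W: first cell '.' (not opp) -> no flip
Dir E: first cell '.' (not opp) -> no flip
Dir SW: edge -> no flip
Dir S: edge -> no flip
Dir SE: edge -> no flip

Answer: (4,2)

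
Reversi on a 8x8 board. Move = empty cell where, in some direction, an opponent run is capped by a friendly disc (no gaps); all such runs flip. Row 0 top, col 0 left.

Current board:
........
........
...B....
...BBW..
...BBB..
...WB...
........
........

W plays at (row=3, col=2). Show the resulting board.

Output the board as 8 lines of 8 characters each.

Place W at (3,2); scan 8 dirs for brackets.
Dir NW: first cell '.' (not opp) -> no flip
Dir N: first cell '.' (not opp) -> no flip
Dir NE: opp run (2,3), next='.' -> no flip
Dir W: first cell '.' (not opp) -> no flip
Dir E: opp run (3,3) (3,4) capped by W -> flip
Dir SW: first cell '.' (not opp) -> no flip
Dir S: first cell '.' (not opp) -> no flip
Dir SE: opp run (4,3) (5,4), next='.' -> no flip
All flips: (3,3) (3,4)

Answer: ........
........
...B....
..WWWW..
...BBB..
...WB...
........
........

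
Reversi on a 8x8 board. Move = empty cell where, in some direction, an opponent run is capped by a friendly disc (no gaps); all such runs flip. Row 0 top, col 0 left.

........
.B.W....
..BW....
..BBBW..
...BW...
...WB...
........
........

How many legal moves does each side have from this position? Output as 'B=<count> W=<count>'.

Answer: B=10 W=9

Derivation:
-- B to move --
(0,2): no bracket -> illegal
(0,3): flips 2 -> legal
(0,4): flips 1 -> legal
(1,2): flips 1 -> legal
(1,4): flips 1 -> legal
(2,4): flips 1 -> legal
(2,5): no bracket -> illegal
(2,6): no bracket -> illegal
(3,6): flips 1 -> legal
(4,2): no bracket -> illegal
(4,5): flips 1 -> legal
(4,6): no bracket -> illegal
(5,2): flips 1 -> legal
(5,5): flips 1 -> legal
(6,2): no bracket -> illegal
(6,3): flips 1 -> legal
(6,4): no bracket -> illegal
B mobility = 10
-- W to move --
(0,0): flips 3 -> legal
(0,1): no bracket -> illegal
(0,2): no bracket -> illegal
(1,0): no bracket -> illegal
(1,2): no bracket -> illegal
(2,0): no bracket -> illegal
(2,1): flips 1 -> legal
(2,4): flips 1 -> legal
(2,5): no bracket -> illegal
(3,1): flips 4 -> legal
(4,1): flips 1 -> legal
(4,2): flips 1 -> legal
(4,5): flips 1 -> legal
(5,2): no bracket -> illegal
(5,5): flips 1 -> legal
(6,3): no bracket -> illegal
(6,4): flips 1 -> legal
(6,5): no bracket -> illegal
W mobility = 9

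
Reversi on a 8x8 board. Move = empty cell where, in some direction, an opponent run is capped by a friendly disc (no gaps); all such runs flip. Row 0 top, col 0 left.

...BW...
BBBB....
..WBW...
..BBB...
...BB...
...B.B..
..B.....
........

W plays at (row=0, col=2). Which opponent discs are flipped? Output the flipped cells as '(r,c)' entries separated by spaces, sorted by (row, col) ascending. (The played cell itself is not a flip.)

Dir NW: edge -> no flip
Dir N: edge -> no flip
Dir NE: edge -> no flip
Dir W: first cell '.' (not opp) -> no flip
Dir E: opp run (0,3) capped by W -> flip
Dir SW: opp run (1,1), next='.' -> no flip
Dir S: opp run (1,2) capped by W -> flip
Dir SE: opp run (1,3) capped by W -> flip

Answer: (0,3) (1,2) (1,3)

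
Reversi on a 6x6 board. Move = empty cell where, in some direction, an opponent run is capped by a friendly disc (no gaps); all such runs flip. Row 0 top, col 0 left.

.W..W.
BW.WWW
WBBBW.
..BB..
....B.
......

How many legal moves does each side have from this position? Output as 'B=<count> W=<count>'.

Answer: B=6 W=6

Derivation:
-- B to move --
(0,0): flips 1 -> legal
(0,2): no bracket -> illegal
(0,3): flips 1 -> legal
(0,5): flips 1 -> legal
(1,2): flips 1 -> legal
(2,5): flips 1 -> legal
(3,0): flips 1 -> legal
(3,1): no bracket -> illegal
(3,4): no bracket -> illegal
(3,5): no bracket -> illegal
B mobility = 6
-- W to move --
(0,0): flips 1 -> legal
(1,2): no bracket -> illegal
(3,0): no bracket -> illegal
(3,1): flips 2 -> legal
(3,4): no bracket -> illegal
(3,5): no bracket -> illegal
(4,1): flips 2 -> legal
(4,2): flips 1 -> legal
(4,3): flips 2 -> legal
(4,5): no bracket -> illegal
(5,3): no bracket -> illegal
(5,4): no bracket -> illegal
(5,5): flips 3 -> legal
W mobility = 6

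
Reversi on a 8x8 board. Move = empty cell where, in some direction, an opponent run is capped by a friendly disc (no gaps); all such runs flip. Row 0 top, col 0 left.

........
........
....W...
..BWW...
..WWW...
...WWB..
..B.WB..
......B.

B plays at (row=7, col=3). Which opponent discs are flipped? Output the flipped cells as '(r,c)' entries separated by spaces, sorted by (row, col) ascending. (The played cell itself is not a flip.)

Answer: (6,4)

Derivation:
Dir NW: first cell 'B' (not opp) -> no flip
Dir N: first cell '.' (not opp) -> no flip
Dir NE: opp run (6,4) capped by B -> flip
Dir W: first cell '.' (not opp) -> no flip
Dir E: first cell '.' (not opp) -> no flip
Dir SW: edge -> no flip
Dir S: edge -> no flip
Dir SE: edge -> no flip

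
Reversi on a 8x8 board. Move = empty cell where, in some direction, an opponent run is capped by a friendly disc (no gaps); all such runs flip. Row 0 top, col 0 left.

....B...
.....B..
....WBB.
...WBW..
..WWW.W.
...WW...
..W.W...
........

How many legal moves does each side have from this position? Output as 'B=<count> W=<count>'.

Answer: B=9 W=5

Derivation:
-- B to move --
(1,3): no bracket -> illegal
(1,4): flips 1 -> legal
(2,2): no bracket -> illegal
(2,3): flips 1 -> legal
(3,1): no bracket -> illegal
(3,2): flips 1 -> legal
(3,6): flips 1 -> legal
(3,7): no bracket -> illegal
(4,1): no bracket -> illegal
(4,5): flips 1 -> legal
(4,7): no bracket -> illegal
(5,1): flips 3 -> legal
(5,2): flips 1 -> legal
(5,5): no bracket -> illegal
(5,6): no bracket -> illegal
(5,7): no bracket -> illegal
(6,1): no bracket -> illegal
(6,3): no bracket -> illegal
(6,5): no bracket -> illegal
(7,1): flips 4 -> legal
(7,2): no bracket -> illegal
(7,3): no bracket -> illegal
(7,4): flips 3 -> legal
(7,5): no bracket -> illegal
B mobility = 9
-- W to move --
(0,3): no bracket -> illegal
(0,5): flips 2 -> legal
(0,6): flips 1 -> legal
(1,3): no bracket -> illegal
(1,4): no bracket -> illegal
(1,6): flips 2 -> legal
(1,7): flips 1 -> legal
(2,3): no bracket -> illegal
(2,7): flips 2 -> legal
(3,6): no bracket -> illegal
(3,7): no bracket -> illegal
(4,5): no bracket -> illegal
W mobility = 5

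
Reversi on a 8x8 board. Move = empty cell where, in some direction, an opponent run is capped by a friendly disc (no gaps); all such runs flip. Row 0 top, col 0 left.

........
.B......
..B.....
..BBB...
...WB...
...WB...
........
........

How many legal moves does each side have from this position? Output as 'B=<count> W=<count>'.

Answer: B=4 W=7

Derivation:
-- B to move --
(4,2): flips 1 -> legal
(5,2): flips 2 -> legal
(6,2): flips 1 -> legal
(6,3): flips 2 -> legal
(6,4): no bracket -> illegal
B mobility = 4
-- W to move --
(0,0): no bracket -> illegal
(0,1): no bracket -> illegal
(0,2): no bracket -> illegal
(1,0): no bracket -> illegal
(1,2): no bracket -> illegal
(1,3): no bracket -> illegal
(2,0): no bracket -> illegal
(2,1): flips 1 -> legal
(2,3): flips 1 -> legal
(2,4): no bracket -> illegal
(2,5): flips 1 -> legal
(3,1): no bracket -> illegal
(3,5): flips 1 -> legal
(4,1): no bracket -> illegal
(4,2): no bracket -> illegal
(4,5): flips 1 -> legal
(5,5): flips 1 -> legal
(6,3): no bracket -> illegal
(6,4): no bracket -> illegal
(6,5): flips 1 -> legal
W mobility = 7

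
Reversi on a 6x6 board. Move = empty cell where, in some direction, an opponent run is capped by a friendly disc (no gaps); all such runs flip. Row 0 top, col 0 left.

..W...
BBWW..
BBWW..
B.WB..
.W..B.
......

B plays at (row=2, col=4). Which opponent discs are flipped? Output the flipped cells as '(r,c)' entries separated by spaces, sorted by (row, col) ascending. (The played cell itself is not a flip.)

Answer: (2,2) (2,3)

Derivation:
Dir NW: opp run (1,3) (0,2), next=edge -> no flip
Dir N: first cell '.' (not opp) -> no flip
Dir NE: first cell '.' (not opp) -> no flip
Dir W: opp run (2,3) (2,2) capped by B -> flip
Dir E: first cell '.' (not opp) -> no flip
Dir SW: first cell 'B' (not opp) -> no flip
Dir S: first cell '.' (not opp) -> no flip
Dir SE: first cell '.' (not opp) -> no flip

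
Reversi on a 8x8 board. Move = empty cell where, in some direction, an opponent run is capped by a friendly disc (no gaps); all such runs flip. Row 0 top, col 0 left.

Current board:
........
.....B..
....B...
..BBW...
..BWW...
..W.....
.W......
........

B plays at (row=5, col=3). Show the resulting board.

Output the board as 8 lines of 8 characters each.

Place B at (5,3); scan 8 dirs for brackets.
Dir NW: first cell 'B' (not opp) -> no flip
Dir N: opp run (4,3) capped by B -> flip
Dir NE: opp run (4,4), next='.' -> no flip
Dir W: opp run (5,2), next='.' -> no flip
Dir E: first cell '.' (not opp) -> no flip
Dir SW: first cell '.' (not opp) -> no flip
Dir S: first cell '.' (not opp) -> no flip
Dir SE: first cell '.' (not opp) -> no flip
All flips: (4,3)

Answer: ........
.....B..
....B...
..BBW...
..BBW...
..WB....
.W......
........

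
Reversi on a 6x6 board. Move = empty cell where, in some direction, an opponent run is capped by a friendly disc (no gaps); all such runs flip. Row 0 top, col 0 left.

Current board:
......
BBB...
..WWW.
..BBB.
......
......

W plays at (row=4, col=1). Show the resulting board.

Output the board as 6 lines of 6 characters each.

Answer: ......
BBB...
..WWW.
..WBB.
.W....
......

Derivation:
Place W at (4,1); scan 8 dirs for brackets.
Dir NW: first cell '.' (not opp) -> no flip
Dir N: first cell '.' (not opp) -> no flip
Dir NE: opp run (3,2) capped by W -> flip
Dir W: first cell '.' (not opp) -> no flip
Dir E: first cell '.' (not opp) -> no flip
Dir SW: first cell '.' (not opp) -> no flip
Dir S: first cell '.' (not opp) -> no flip
Dir SE: first cell '.' (not opp) -> no flip
All flips: (3,2)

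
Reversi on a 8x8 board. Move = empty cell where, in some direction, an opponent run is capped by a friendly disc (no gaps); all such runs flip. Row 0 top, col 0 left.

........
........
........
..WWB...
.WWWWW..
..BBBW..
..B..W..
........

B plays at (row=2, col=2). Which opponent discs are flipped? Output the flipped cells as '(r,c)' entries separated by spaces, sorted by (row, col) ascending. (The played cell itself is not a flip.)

Dir NW: first cell '.' (not opp) -> no flip
Dir N: first cell '.' (not opp) -> no flip
Dir NE: first cell '.' (not opp) -> no flip
Dir W: first cell '.' (not opp) -> no flip
Dir E: first cell '.' (not opp) -> no flip
Dir SW: first cell '.' (not opp) -> no flip
Dir S: opp run (3,2) (4,2) capped by B -> flip
Dir SE: opp run (3,3) (4,4) (5,5), next='.' -> no flip

Answer: (3,2) (4,2)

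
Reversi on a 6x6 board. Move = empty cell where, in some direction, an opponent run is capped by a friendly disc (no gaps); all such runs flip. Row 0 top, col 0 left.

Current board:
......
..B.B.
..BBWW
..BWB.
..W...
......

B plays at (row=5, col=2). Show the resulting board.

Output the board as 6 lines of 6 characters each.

Answer: ......
..B.B.
..BBWW
..BWB.
..B...
..B...

Derivation:
Place B at (5,2); scan 8 dirs for brackets.
Dir NW: first cell '.' (not opp) -> no flip
Dir N: opp run (4,2) capped by B -> flip
Dir NE: first cell '.' (not opp) -> no flip
Dir W: first cell '.' (not opp) -> no flip
Dir E: first cell '.' (not opp) -> no flip
Dir SW: edge -> no flip
Dir S: edge -> no flip
Dir SE: edge -> no flip
All flips: (4,2)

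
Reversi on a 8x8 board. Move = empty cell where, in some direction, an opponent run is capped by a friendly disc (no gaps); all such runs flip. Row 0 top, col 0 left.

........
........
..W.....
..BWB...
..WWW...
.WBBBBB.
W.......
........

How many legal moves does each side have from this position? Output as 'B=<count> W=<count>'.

-- B to move --
(1,1): flips 3 -> legal
(1,2): flips 1 -> legal
(1,3): no bracket -> illegal
(2,1): no bracket -> illegal
(2,3): flips 2 -> legal
(2,4): no bracket -> illegal
(3,1): flips 1 -> legal
(3,5): flips 1 -> legal
(4,0): no bracket -> illegal
(4,1): no bracket -> illegal
(4,5): no bracket -> illegal
(5,0): flips 1 -> legal
(6,1): no bracket -> illegal
(6,2): no bracket -> illegal
(7,0): no bracket -> illegal
(7,1): no bracket -> illegal
B mobility = 6
-- W to move --
(2,1): flips 1 -> legal
(2,3): no bracket -> illegal
(2,4): flips 1 -> legal
(2,5): flips 1 -> legal
(3,1): flips 1 -> legal
(3,5): flips 1 -> legal
(4,1): no bracket -> illegal
(4,5): no bracket -> illegal
(4,6): no bracket -> illegal
(4,7): no bracket -> illegal
(5,7): flips 5 -> legal
(6,1): flips 1 -> legal
(6,2): flips 2 -> legal
(6,3): flips 1 -> legal
(6,4): flips 2 -> legal
(6,5): flips 1 -> legal
(6,6): flips 1 -> legal
(6,7): no bracket -> illegal
W mobility = 12

Answer: B=6 W=12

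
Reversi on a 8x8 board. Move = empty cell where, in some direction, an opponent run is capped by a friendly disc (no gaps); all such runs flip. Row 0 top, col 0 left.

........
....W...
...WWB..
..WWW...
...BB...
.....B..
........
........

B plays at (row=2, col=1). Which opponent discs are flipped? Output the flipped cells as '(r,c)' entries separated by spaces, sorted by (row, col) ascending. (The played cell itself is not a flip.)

Answer: (3,2)

Derivation:
Dir NW: first cell '.' (not opp) -> no flip
Dir N: first cell '.' (not opp) -> no flip
Dir NE: first cell '.' (not opp) -> no flip
Dir W: first cell '.' (not opp) -> no flip
Dir E: first cell '.' (not opp) -> no flip
Dir SW: first cell '.' (not opp) -> no flip
Dir S: first cell '.' (not opp) -> no flip
Dir SE: opp run (3,2) capped by B -> flip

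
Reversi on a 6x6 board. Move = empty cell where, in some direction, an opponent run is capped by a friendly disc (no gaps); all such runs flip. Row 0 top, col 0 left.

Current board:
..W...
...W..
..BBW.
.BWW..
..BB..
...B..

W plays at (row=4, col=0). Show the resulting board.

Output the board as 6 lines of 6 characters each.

Place W at (4,0); scan 8 dirs for brackets.
Dir NW: edge -> no flip
Dir N: first cell '.' (not opp) -> no flip
Dir NE: opp run (3,1) (2,2) capped by W -> flip
Dir W: edge -> no flip
Dir E: first cell '.' (not opp) -> no flip
Dir SW: edge -> no flip
Dir S: first cell '.' (not opp) -> no flip
Dir SE: first cell '.' (not opp) -> no flip
All flips: (2,2) (3,1)

Answer: ..W...
...W..
..WBW.
.WWW..
W.BB..
...B..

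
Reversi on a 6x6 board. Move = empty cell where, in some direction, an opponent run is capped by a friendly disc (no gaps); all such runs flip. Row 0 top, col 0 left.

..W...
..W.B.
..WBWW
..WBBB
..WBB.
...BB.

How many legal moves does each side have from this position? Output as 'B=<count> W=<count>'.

Answer: B=8 W=6

Derivation:
-- B to move --
(0,1): flips 1 -> legal
(0,3): no bracket -> illegal
(1,1): flips 1 -> legal
(1,3): flips 1 -> legal
(1,5): flips 2 -> legal
(2,1): flips 2 -> legal
(3,1): flips 2 -> legal
(4,1): flips 2 -> legal
(5,1): flips 1 -> legal
(5,2): no bracket -> illegal
B mobility = 8
-- W to move --
(0,3): flips 1 -> legal
(0,4): flips 1 -> legal
(0,5): flips 2 -> legal
(1,3): no bracket -> illegal
(1,5): no bracket -> illegal
(4,5): flips 5 -> legal
(5,2): flips 2 -> legal
(5,5): flips 2 -> legal
W mobility = 6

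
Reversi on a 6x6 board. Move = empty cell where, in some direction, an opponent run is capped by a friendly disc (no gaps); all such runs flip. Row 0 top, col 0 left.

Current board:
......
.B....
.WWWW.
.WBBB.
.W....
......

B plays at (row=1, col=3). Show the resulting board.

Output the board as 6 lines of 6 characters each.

Place B at (1,3); scan 8 dirs for brackets.
Dir NW: first cell '.' (not opp) -> no flip
Dir N: first cell '.' (not opp) -> no flip
Dir NE: first cell '.' (not opp) -> no flip
Dir W: first cell '.' (not opp) -> no flip
Dir E: first cell '.' (not opp) -> no flip
Dir SW: opp run (2,2) (3,1), next='.' -> no flip
Dir S: opp run (2,3) capped by B -> flip
Dir SE: opp run (2,4), next='.' -> no flip
All flips: (2,3)

Answer: ......
.B.B..
.WWBW.
.WBBB.
.W....
......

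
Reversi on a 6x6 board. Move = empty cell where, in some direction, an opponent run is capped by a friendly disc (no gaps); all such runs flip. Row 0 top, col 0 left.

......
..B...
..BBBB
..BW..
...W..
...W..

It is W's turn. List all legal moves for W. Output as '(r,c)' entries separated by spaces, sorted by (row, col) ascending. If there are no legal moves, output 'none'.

(0,1): no bracket -> illegal
(0,2): no bracket -> illegal
(0,3): no bracket -> illegal
(1,1): flips 1 -> legal
(1,3): flips 1 -> legal
(1,4): no bracket -> illegal
(1,5): flips 1 -> legal
(2,1): flips 1 -> legal
(3,1): flips 1 -> legal
(3,4): no bracket -> illegal
(3,5): no bracket -> illegal
(4,1): no bracket -> illegal
(4,2): no bracket -> illegal

Answer: (1,1) (1,3) (1,5) (2,1) (3,1)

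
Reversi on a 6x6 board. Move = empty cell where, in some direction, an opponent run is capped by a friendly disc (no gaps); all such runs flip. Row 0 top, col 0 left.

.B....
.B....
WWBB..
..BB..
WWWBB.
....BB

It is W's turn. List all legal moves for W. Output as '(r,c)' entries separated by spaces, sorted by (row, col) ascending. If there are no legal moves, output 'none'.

Answer: (0,2) (1,2) (1,4) (2,4) (4,5)

Derivation:
(0,0): no bracket -> illegal
(0,2): flips 1 -> legal
(1,0): no bracket -> illegal
(1,2): flips 2 -> legal
(1,3): no bracket -> illegal
(1,4): flips 2 -> legal
(2,4): flips 3 -> legal
(3,1): no bracket -> illegal
(3,4): no bracket -> illegal
(3,5): no bracket -> illegal
(4,5): flips 2 -> legal
(5,2): no bracket -> illegal
(5,3): no bracket -> illegal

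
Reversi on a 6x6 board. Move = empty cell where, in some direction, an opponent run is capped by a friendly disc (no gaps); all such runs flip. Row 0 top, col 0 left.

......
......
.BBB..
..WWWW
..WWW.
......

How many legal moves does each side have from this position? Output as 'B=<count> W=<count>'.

-- B to move --
(2,4): no bracket -> illegal
(2,5): no bracket -> illegal
(3,1): no bracket -> illegal
(4,1): flips 1 -> legal
(4,5): flips 1 -> legal
(5,1): no bracket -> illegal
(5,2): flips 2 -> legal
(5,3): flips 2 -> legal
(5,4): flips 2 -> legal
(5,5): flips 2 -> legal
B mobility = 6
-- W to move --
(1,0): flips 1 -> legal
(1,1): flips 1 -> legal
(1,2): flips 2 -> legal
(1,3): flips 1 -> legal
(1,4): flips 1 -> legal
(2,0): no bracket -> illegal
(2,4): no bracket -> illegal
(3,0): no bracket -> illegal
(3,1): no bracket -> illegal
W mobility = 5

Answer: B=6 W=5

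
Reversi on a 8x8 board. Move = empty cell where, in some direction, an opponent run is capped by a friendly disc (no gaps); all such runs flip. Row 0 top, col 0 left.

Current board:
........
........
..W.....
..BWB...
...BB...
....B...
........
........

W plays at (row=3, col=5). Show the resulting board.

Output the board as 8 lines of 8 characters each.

Place W at (3,5); scan 8 dirs for brackets.
Dir NW: first cell '.' (not opp) -> no flip
Dir N: first cell '.' (not opp) -> no flip
Dir NE: first cell '.' (not opp) -> no flip
Dir W: opp run (3,4) capped by W -> flip
Dir E: first cell '.' (not opp) -> no flip
Dir SW: opp run (4,4), next='.' -> no flip
Dir S: first cell '.' (not opp) -> no flip
Dir SE: first cell '.' (not opp) -> no flip
All flips: (3,4)

Answer: ........
........
..W.....
..BWWW..
...BB...
....B...
........
........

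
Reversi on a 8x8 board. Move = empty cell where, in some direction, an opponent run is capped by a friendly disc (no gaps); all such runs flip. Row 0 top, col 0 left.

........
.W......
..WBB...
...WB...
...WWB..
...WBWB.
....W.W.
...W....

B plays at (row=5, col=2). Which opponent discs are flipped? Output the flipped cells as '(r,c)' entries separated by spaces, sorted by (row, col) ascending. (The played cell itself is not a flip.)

Dir NW: first cell '.' (not opp) -> no flip
Dir N: first cell '.' (not opp) -> no flip
Dir NE: opp run (4,3) capped by B -> flip
Dir W: first cell '.' (not opp) -> no flip
Dir E: opp run (5,3) capped by B -> flip
Dir SW: first cell '.' (not opp) -> no flip
Dir S: first cell '.' (not opp) -> no flip
Dir SE: first cell '.' (not opp) -> no flip

Answer: (4,3) (5,3)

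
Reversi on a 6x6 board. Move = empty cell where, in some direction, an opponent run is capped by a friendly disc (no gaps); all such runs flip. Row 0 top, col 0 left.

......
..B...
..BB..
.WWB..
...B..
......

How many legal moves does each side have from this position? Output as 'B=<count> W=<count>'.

-- B to move --
(2,0): no bracket -> illegal
(2,1): flips 1 -> legal
(3,0): flips 2 -> legal
(4,0): flips 1 -> legal
(4,1): flips 1 -> legal
(4,2): flips 1 -> legal
B mobility = 5
-- W to move --
(0,1): no bracket -> illegal
(0,2): flips 2 -> legal
(0,3): no bracket -> illegal
(1,1): no bracket -> illegal
(1,3): flips 1 -> legal
(1,4): flips 1 -> legal
(2,1): no bracket -> illegal
(2,4): no bracket -> illegal
(3,4): flips 1 -> legal
(4,2): no bracket -> illegal
(4,4): no bracket -> illegal
(5,2): no bracket -> illegal
(5,3): no bracket -> illegal
(5,4): flips 1 -> legal
W mobility = 5

Answer: B=5 W=5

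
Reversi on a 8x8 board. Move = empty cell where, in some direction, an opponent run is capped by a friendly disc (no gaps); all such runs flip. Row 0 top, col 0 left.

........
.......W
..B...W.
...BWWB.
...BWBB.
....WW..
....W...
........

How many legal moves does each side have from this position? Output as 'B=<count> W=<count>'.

Answer: B=8 W=9

Derivation:
-- B to move --
(0,6): no bracket -> illegal
(0,7): no bracket -> illegal
(1,5): no bracket -> illegal
(1,6): flips 1 -> legal
(2,3): flips 1 -> legal
(2,4): flips 1 -> legal
(2,5): flips 2 -> legal
(2,7): no bracket -> illegal
(3,7): no bracket -> illegal
(5,3): no bracket -> illegal
(5,6): no bracket -> illegal
(6,3): flips 1 -> legal
(6,5): flips 2 -> legal
(6,6): flips 2 -> legal
(7,3): flips 2 -> legal
(7,4): no bracket -> illegal
(7,5): no bracket -> illegal
B mobility = 8
-- W to move --
(1,1): flips 2 -> legal
(1,2): no bracket -> illegal
(1,3): no bracket -> illegal
(2,1): no bracket -> illegal
(2,3): no bracket -> illegal
(2,4): no bracket -> illegal
(2,5): no bracket -> illegal
(2,7): flips 2 -> legal
(3,1): no bracket -> illegal
(3,2): flips 2 -> legal
(3,7): flips 2 -> legal
(4,2): flips 1 -> legal
(4,7): flips 2 -> legal
(5,2): flips 1 -> legal
(5,3): no bracket -> illegal
(5,6): flips 3 -> legal
(5,7): flips 1 -> legal
W mobility = 9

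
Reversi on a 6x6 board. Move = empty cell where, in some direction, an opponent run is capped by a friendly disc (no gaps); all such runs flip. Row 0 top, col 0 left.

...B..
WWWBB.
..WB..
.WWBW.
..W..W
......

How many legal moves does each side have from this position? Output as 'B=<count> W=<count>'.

Answer: B=8 W=5

Derivation:
-- B to move --
(0,0): flips 2 -> legal
(0,1): flips 1 -> legal
(0,2): no bracket -> illegal
(2,0): no bracket -> illegal
(2,1): flips 2 -> legal
(2,4): no bracket -> illegal
(2,5): no bracket -> illegal
(3,0): flips 2 -> legal
(3,5): flips 1 -> legal
(4,0): flips 2 -> legal
(4,1): flips 1 -> legal
(4,3): no bracket -> illegal
(4,4): no bracket -> illegal
(5,1): flips 1 -> legal
(5,2): no bracket -> illegal
(5,3): no bracket -> illegal
(5,4): no bracket -> illegal
(5,5): no bracket -> illegal
B mobility = 8
-- W to move --
(0,2): no bracket -> illegal
(0,4): flips 1 -> legal
(0,5): flips 2 -> legal
(1,5): flips 2 -> legal
(2,4): flips 2 -> legal
(2,5): no bracket -> illegal
(4,3): no bracket -> illegal
(4,4): flips 1 -> legal
W mobility = 5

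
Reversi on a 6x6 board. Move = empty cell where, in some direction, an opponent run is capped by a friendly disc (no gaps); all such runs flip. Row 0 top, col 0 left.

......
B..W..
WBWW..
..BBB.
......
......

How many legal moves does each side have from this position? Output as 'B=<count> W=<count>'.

Answer: B=6 W=6

Derivation:
-- B to move --
(0,2): no bracket -> illegal
(0,3): flips 2 -> legal
(0,4): no bracket -> illegal
(1,1): flips 1 -> legal
(1,2): flips 2 -> legal
(1,4): flips 1 -> legal
(2,4): flips 2 -> legal
(3,0): flips 1 -> legal
(3,1): no bracket -> illegal
B mobility = 6
-- W to move --
(0,0): flips 1 -> legal
(0,1): no bracket -> illegal
(1,1): no bracket -> illegal
(1,2): no bracket -> illegal
(2,4): no bracket -> illegal
(2,5): no bracket -> illegal
(3,0): no bracket -> illegal
(3,1): no bracket -> illegal
(3,5): no bracket -> illegal
(4,1): flips 1 -> legal
(4,2): flips 1 -> legal
(4,3): flips 1 -> legal
(4,4): flips 1 -> legal
(4,5): flips 1 -> legal
W mobility = 6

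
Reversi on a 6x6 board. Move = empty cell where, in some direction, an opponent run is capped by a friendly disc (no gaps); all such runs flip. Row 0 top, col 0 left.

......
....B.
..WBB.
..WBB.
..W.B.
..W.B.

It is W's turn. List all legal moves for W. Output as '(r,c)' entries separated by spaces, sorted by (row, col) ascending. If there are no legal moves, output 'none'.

(0,3): no bracket -> illegal
(0,4): no bracket -> illegal
(0,5): flips 2 -> legal
(1,2): no bracket -> illegal
(1,3): no bracket -> illegal
(1,5): flips 2 -> legal
(2,5): flips 2 -> legal
(3,5): flips 2 -> legal
(4,3): no bracket -> illegal
(4,5): no bracket -> illegal
(5,3): no bracket -> illegal
(5,5): flips 2 -> legal

Answer: (0,5) (1,5) (2,5) (3,5) (5,5)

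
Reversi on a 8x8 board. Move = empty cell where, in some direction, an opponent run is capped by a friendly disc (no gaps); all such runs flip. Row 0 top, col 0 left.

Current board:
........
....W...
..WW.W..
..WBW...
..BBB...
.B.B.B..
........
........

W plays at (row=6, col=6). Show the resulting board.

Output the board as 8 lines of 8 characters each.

Place W at (6,6); scan 8 dirs for brackets.
Dir NW: opp run (5,5) (4,4) (3,3) capped by W -> flip
Dir N: first cell '.' (not opp) -> no flip
Dir NE: first cell '.' (not opp) -> no flip
Dir W: first cell '.' (not opp) -> no flip
Dir E: first cell '.' (not opp) -> no flip
Dir SW: first cell '.' (not opp) -> no flip
Dir S: first cell '.' (not opp) -> no flip
Dir SE: first cell '.' (not opp) -> no flip
All flips: (3,3) (4,4) (5,5)

Answer: ........
....W...
..WW.W..
..WWW...
..BBW...
.B.B.W..
......W.
........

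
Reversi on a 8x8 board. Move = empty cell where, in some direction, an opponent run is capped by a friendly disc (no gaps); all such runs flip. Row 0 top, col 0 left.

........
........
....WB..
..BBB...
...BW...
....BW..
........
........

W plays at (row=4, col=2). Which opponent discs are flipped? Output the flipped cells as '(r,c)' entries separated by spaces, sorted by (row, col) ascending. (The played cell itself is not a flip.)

Dir NW: first cell '.' (not opp) -> no flip
Dir N: opp run (3,2), next='.' -> no flip
Dir NE: opp run (3,3) capped by W -> flip
Dir W: first cell '.' (not opp) -> no flip
Dir E: opp run (4,3) capped by W -> flip
Dir SW: first cell '.' (not opp) -> no flip
Dir S: first cell '.' (not opp) -> no flip
Dir SE: first cell '.' (not opp) -> no flip

Answer: (3,3) (4,3)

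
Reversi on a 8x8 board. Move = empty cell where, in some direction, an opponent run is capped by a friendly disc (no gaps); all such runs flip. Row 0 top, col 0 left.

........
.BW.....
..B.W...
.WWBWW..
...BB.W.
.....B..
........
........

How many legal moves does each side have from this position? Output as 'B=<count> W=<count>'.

-- B to move --
(0,1): no bracket -> illegal
(0,2): flips 1 -> legal
(0,3): no bracket -> illegal
(1,3): flips 1 -> legal
(1,4): flips 2 -> legal
(1,5): flips 1 -> legal
(2,0): no bracket -> illegal
(2,1): flips 1 -> legal
(2,3): no bracket -> illegal
(2,5): flips 1 -> legal
(2,6): flips 1 -> legal
(3,0): flips 2 -> legal
(3,6): flips 2 -> legal
(3,7): flips 1 -> legal
(4,0): flips 1 -> legal
(4,1): no bracket -> illegal
(4,2): flips 1 -> legal
(4,5): no bracket -> illegal
(4,7): no bracket -> illegal
(5,6): no bracket -> illegal
(5,7): no bracket -> illegal
B mobility = 12
-- W to move --
(0,0): no bracket -> illegal
(0,1): no bracket -> illegal
(0,2): no bracket -> illegal
(1,0): flips 1 -> legal
(1,3): flips 1 -> legal
(2,0): no bracket -> illegal
(2,1): no bracket -> illegal
(2,3): no bracket -> illegal
(4,2): flips 1 -> legal
(4,5): no bracket -> illegal
(5,2): flips 1 -> legal
(5,3): flips 1 -> legal
(5,4): flips 2 -> legal
(5,6): no bracket -> illegal
(6,4): flips 1 -> legal
(6,5): no bracket -> illegal
(6,6): no bracket -> illegal
W mobility = 7

Answer: B=12 W=7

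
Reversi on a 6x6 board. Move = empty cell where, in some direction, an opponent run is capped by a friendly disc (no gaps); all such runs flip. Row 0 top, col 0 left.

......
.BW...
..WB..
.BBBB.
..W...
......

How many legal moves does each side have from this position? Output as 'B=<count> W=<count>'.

-- B to move --
(0,1): flips 1 -> legal
(0,2): flips 2 -> legal
(0,3): no bracket -> illegal
(1,3): flips 2 -> legal
(2,1): flips 1 -> legal
(4,1): no bracket -> illegal
(4,3): no bracket -> illegal
(5,1): flips 1 -> legal
(5,2): flips 1 -> legal
(5,3): flips 1 -> legal
B mobility = 7
-- W to move --
(0,0): flips 1 -> legal
(0,1): no bracket -> illegal
(0,2): no bracket -> illegal
(1,0): flips 1 -> legal
(1,3): no bracket -> illegal
(1,4): no bracket -> illegal
(2,0): flips 1 -> legal
(2,1): no bracket -> illegal
(2,4): flips 2 -> legal
(2,5): no bracket -> illegal
(3,0): no bracket -> illegal
(3,5): no bracket -> illegal
(4,0): flips 1 -> legal
(4,1): no bracket -> illegal
(4,3): no bracket -> illegal
(4,4): flips 1 -> legal
(4,5): flips 2 -> legal
W mobility = 7

Answer: B=7 W=7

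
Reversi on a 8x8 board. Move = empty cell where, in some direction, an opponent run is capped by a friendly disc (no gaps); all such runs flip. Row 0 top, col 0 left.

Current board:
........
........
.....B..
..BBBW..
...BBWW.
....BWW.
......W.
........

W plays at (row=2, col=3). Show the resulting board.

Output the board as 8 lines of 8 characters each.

Place W at (2,3); scan 8 dirs for brackets.
Dir NW: first cell '.' (not opp) -> no flip
Dir N: first cell '.' (not opp) -> no flip
Dir NE: first cell '.' (not opp) -> no flip
Dir W: first cell '.' (not opp) -> no flip
Dir E: first cell '.' (not opp) -> no flip
Dir SW: opp run (3,2), next='.' -> no flip
Dir S: opp run (3,3) (4,3), next='.' -> no flip
Dir SE: opp run (3,4) capped by W -> flip
All flips: (3,4)

Answer: ........
........
...W.B..
..BBWW..
...BBWW.
....BWW.
......W.
........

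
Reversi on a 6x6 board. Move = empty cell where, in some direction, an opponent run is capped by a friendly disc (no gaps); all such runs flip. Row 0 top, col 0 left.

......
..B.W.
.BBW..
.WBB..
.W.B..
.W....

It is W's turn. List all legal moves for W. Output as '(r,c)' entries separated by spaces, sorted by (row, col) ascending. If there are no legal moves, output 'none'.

(0,1): flips 1 -> legal
(0,2): no bracket -> illegal
(0,3): no bracket -> illegal
(1,0): no bracket -> illegal
(1,1): flips 1 -> legal
(1,3): flips 1 -> legal
(2,0): flips 2 -> legal
(2,4): no bracket -> illegal
(3,0): no bracket -> illegal
(3,4): flips 2 -> legal
(4,2): no bracket -> illegal
(4,4): no bracket -> illegal
(5,2): no bracket -> illegal
(5,3): flips 2 -> legal
(5,4): no bracket -> illegal

Answer: (0,1) (1,1) (1,3) (2,0) (3,4) (5,3)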